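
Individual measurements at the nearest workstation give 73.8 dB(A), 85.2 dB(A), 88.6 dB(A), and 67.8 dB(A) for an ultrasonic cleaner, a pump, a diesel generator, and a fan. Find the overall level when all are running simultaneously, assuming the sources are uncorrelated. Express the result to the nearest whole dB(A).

For uncorrelated sources the intensities add, so convert each level to linear form, sum, and take 10·log₁₀ of the total.
Σ 10^(L/10) = 10^(73.8/10) + 10^(85.2/10) + 10^(88.6/10) + 10^(67.8/10) = 1.086e+09.
L_total = 10·log₁₀(1.086e+09) = 90.36 dB(A).

90 dB(A)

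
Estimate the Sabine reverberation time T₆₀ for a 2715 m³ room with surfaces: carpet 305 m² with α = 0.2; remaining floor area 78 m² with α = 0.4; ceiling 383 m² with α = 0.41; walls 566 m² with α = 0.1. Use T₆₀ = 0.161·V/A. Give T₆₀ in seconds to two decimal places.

1.43 s

Summing Sᵢαᵢ: 305·0.2 + 78·0.4 + 383·0.41 + 566·0.1 = 305.83 m².
T₆₀ = 0.161 × 2715 / 305.83 = 1.429 s.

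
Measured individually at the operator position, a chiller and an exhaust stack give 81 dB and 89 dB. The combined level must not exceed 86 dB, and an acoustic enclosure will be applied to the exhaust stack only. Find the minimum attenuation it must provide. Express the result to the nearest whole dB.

Fixed contribution from the other source: Σ 10^(L/10) = 10^(81/10) = 1.259e+08 (81.00 dB).
The limit corresponds to 10^(86/10) = 3.981e+08; subtracting the fixed part leaves 2.722e+08 for the exhaust stack, i.e. 84.35 dB.
So the exhaust stack must be reduced from 89 to 84.35 dB: IL = 4.65 dB.

5 dB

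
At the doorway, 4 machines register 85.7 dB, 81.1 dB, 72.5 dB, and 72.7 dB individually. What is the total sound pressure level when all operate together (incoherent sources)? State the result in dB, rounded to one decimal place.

87.3 dB

Incoherent sources combine by intensity addition: L_total = 10·log₁₀(Σ 10^(L_i/10)).
Σ 10^(L/10) = 10^(85.7/10) + 10^(81.1/10) + 10^(72.5/10) + 10^(72.7/10) = 5.368e+08.
L_total = 10·log₁₀(5.368e+08) = 87.30 dB.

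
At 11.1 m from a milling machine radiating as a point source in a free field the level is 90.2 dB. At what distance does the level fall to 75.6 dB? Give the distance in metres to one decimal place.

59.6 m

The 14.6 dB drop corresponds to a distance ratio of 10^(14.6/20) for a point source.
r₂ = 11.1·10^((90.2−75.6)/20) = 11.1·10^(14.6/20) = 59.61 m.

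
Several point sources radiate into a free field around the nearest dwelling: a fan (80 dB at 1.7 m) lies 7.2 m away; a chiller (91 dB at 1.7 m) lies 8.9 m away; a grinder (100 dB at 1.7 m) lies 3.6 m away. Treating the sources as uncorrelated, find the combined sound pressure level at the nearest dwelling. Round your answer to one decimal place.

93.6 dB

Apply inverse-square spreading to bring every level to the receiver, then sum 10^(L/10).
fan: 80 − 20·log₁₀(7.2/1.7) = 80 − 12.54 = 67.46 dB.
chiller: 91 − 20·log₁₀(8.9/1.7) = 91 − 14.38 = 76.62 dB.
grinder: 100 − 20·log₁₀(3.6/1.7) = 100 − 6.52 = 93.48 dB.
Σ 10^(L/10) = 2.281e+09 → L_total = 10·log₁₀(2.281e+09) = 93.58 dB.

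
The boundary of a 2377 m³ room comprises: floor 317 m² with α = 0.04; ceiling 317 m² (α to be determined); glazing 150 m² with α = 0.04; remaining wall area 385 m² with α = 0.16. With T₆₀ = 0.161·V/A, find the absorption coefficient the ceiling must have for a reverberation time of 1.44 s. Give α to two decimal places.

Required total absorption A = 0.161·2377/1.44 = 265.76 m².
Absorption from the other surfaces = 317·0.04 + 150·0.04 + 385·0.16 = 80.28 m², so the ceiling must supply 185.48 m² over 317 m².
α = 185.48/317 = 0.585.

0.59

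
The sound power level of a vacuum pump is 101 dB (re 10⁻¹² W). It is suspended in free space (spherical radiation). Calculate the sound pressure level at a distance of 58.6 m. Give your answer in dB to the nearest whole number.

55 dB

L_p = L_w − 10·log₁₀(4π·r²) with r = 58.6 m.
4π·r² = 4.315e+04 m², 10·log₁₀ of that is 46.350 dB.
L_p = 101 − 46.350 = 54.65 dB.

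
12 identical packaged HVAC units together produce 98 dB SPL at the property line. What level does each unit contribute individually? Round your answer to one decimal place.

87.2 dB SPL

For N identical incoherent sources L_total = L₁ + 10·log₁₀ N, so L₁ = 98 − 10·log₁₀(12) = 98 − 10.792.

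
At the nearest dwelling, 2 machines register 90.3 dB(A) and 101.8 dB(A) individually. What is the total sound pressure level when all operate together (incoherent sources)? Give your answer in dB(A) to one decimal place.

102.1 dB(A)

For uncorrelated sources the intensities add, so convert each level to linear form, sum, and take 10·log₁₀ of the total.
Σ 10^(L/10) = 10^(90.3/10) + 10^(101.8/10) = 1.621e+10.
L_total = 10·log₁₀(1.621e+10) = 102.10 dB(A).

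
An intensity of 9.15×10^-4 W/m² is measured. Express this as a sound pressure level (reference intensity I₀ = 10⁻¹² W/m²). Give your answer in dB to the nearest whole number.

90 dB

I/I₀ = 9.15×10^-4/10⁻¹² = 9.15×10^8, and L = 10·log₁₀(I/I₀).
L = 10·(0.9614 + 8) = 89.61 dB.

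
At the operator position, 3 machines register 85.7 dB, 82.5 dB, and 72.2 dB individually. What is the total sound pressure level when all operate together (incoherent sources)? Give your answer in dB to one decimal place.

87.5 dB

Incoherent sources combine by intensity addition: L_total = 10·log₁₀(Σ 10^(L_i/10)).
Σ 10^(L/10) = 10^(85.7/10) + 10^(82.5/10) + 10^(72.2/10) = 5.660e+08.
L_total = 10·log₁₀(5.660e+08) = 87.53 dB.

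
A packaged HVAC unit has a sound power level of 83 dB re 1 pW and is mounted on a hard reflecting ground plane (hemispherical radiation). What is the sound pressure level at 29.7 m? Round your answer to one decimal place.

45.6 dB

L_p = L_w − 10·log₁₀(2π·r²) with r = 29.7 m.
2π·r² = 5542 m², 10·log₁₀ of that is 37.437 dB.
L_p = 83 − 37.437 = 45.56 dB.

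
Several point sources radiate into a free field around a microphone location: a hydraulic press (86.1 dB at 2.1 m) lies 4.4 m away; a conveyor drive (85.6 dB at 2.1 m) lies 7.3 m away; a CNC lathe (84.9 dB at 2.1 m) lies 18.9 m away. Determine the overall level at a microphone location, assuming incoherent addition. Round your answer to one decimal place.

First find each source's level at the receiver (point-source: −20·log₁₀(r/r_ref)), then combine on an intensity basis.
hydraulic press: 86.1 − 20·log₁₀(4.4/2.1) = 86.1 − 6.42 = 79.68 dB.
conveyor drive: 85.6 − 20·log₁₀(7.3/2.1) = 85.6 − 10.82 = 74.78 dB.
CNC lathe: 84.9 − 20·log₁₀(18.9/2.1) = 84.9 − 19.08 = 65.82 dB.
Σ 10^(L/10) = 1.267e+08 → L_total = 10·log₁₀(1.267e+08) = 81.03 dB.

81.0 dB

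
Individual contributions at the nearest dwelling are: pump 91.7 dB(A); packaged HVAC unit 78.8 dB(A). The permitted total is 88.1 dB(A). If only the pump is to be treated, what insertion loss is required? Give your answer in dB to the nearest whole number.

Fixed contribution from the other source: Σ 10^(L/10) = 10^(78.8/10) = 7.586e+07 (78.80 dB(A)).
To meet 88.1 dB(A) overall, the treated pump may contribute at most 10^(88.1/10) − 7.586e+07 = 5.698e+08, i.e. 87.56 dB(A).
So the pump must be reduced from 91.7 to 87.56 dB(A): IL = 4.14 dB.

4 dB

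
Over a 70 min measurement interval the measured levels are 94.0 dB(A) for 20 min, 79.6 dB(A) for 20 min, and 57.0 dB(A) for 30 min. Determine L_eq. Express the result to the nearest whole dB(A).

89 dB(A)

L_eq = 10·log₁₀[(1/T)·Σ tᵢ·10^(Lᵢ/10)] with T = 70 min.
Σ tᵢ·10^(Lᵢ/10) = 20·10^(94.0/10) + 20·10^(79.6/10) + 30·10^(57.0/10) = 5.208e+10.
L_eq = 10·log₁₀(5.208e+10/70) = 88.72 dB(A).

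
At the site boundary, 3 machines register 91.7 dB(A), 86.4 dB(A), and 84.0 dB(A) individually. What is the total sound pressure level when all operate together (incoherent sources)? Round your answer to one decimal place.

93.4 dB(A)

For uncorrelated sources the intensities add, so convert each level to linear form, sum, and take 10·log₁₀ of the total.
Σ 10^(L/10) = 10^(91.7/10) + 10^(86.4/10) + 10^(84.0/10) = 2.167e+09.
L_total = 10·log₁₀(2.167e+09) = 93.36 dB(A).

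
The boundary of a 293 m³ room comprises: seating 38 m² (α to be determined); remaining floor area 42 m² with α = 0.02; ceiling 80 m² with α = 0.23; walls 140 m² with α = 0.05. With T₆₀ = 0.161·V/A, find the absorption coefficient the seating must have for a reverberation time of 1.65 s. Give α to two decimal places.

0.06

A = 0.161·V/T₆₀ = 0.161·293/1.65 = 28.59 m² sabins.
Absorption from the other surfaces = 42·0.02 + 80·0.23 + 140·0.05 = 26.24 m², so the seating must supply 2.35 m² over 38 m².
α = 2.35/38 = 0.062.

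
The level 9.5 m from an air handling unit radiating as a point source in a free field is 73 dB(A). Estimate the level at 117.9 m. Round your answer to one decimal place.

Point-source attenuation: ΔL = 20·log₁₀(r₂/r₁) = 20·log₁₀(117.9/9.5) = 21.876 dB.
L₂ = 73 − 20·log₁₀(117.9/9.5) = 73 − 21.876 = 51.12 dB(A).

51.1 dB(A)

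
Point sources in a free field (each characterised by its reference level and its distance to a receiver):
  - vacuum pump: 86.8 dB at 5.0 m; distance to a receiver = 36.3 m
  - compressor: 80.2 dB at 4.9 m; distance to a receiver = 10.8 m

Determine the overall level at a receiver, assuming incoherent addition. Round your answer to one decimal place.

74.9 dB

First find each source's level at the receiver (point-source: −20·log₁₀(r/r_ref)), then combine on an intensity basis.
vacuum pump: 86.8 − 20·log₁₀(36.3/5.0) = 86.8 − 17.22 = 69.58 dB.
compressor: 80.2 − 20·log₁₀(10.8/4.9) = 80.2 − 6.86 = 73.34 dB.
Σ 10^(L/10) = 3.064e+07 → L_total = 10·log₁₀(3.064e+07) = 74.86 dB.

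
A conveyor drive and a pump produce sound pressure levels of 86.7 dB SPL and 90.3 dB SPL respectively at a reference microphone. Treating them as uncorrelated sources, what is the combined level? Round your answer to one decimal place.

91.9 dB SPL

Incoherent sources combine by intensity addition: L_total = 10·log₁₀(Σ 10^(L_i/10)).
Σ 10^(L/10) = 10^(86.7/10) + 10^(90.3/10) = 1.539e+09.
L_total = 10·log₁₀(1.539e+09) = 91.87 dB SPL.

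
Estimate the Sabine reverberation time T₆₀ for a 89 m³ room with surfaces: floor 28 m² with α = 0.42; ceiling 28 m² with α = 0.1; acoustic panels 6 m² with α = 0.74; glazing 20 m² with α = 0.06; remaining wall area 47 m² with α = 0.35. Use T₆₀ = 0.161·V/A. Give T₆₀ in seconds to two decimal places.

A = Σ Sᵢαᵢ = 28·0.42 + 28·0.1 + 6·0.74 + 20·0.06 + 47·0.35 = 36.65 m².
T₆₀ = 0.161·V/A = 0.161·89/36.65 = 0.391 s.

0.39 s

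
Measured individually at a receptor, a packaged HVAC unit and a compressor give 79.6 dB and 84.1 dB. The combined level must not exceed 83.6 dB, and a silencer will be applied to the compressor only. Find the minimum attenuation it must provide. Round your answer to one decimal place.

2.7 dB

The untreated sources together contribute 10^(79.6/10) = 9.120e+07, i.e. 79.60 dB.
The limit corresponds to 10^(83.6/10) = 2.291e+08; subtracting the fixed part leaves 1.379e+08 for the compressor, i.e. 81.40 dB.
Required insertion loss = 84.1 − 81.40 = 2.70 dB.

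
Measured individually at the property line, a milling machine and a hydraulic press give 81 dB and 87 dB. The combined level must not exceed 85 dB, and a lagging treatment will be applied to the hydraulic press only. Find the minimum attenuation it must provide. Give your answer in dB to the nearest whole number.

4 dB

The untreated sources together contribute 10^(81/10) = 1.259e+08, i.e. 81.00 dB.
To meet 85 dB overall, the treated hydraulic press may contribute at most 10^(85/10) − 1.259e+08 = 1.903e+08, i.e. 82.80 dB.
Required insertion loss = 87 − 82.80 = 4.20 dB.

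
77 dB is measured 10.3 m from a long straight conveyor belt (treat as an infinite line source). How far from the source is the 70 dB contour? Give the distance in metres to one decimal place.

The 7.0 dB drop corresponds to a distance ratio of 10^(7.0/10) for a line source.
r₂ = 10.3·10^((77−70)/10) = 10.3·10^(7.0/10) = 51.62 m.

51.6 m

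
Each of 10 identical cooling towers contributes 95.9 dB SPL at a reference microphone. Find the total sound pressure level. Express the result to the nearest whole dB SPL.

With 10 equal, uncorrelated contributions the intensity is 10× that of one unit, giving a rise of 10·log₁₀ 10.
L_total = 95.9 + 10·log₁₀(10) = 95.9 + 10.000 = 105.90 dB SPL.

106 dB SPL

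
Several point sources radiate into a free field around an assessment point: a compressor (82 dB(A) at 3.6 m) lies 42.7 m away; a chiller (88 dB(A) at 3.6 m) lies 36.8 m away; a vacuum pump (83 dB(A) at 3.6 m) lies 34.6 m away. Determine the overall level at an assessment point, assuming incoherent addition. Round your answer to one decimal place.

69.7 dB(A)

Propagate each source to the receiver with L = L_ref − 20·log₁₀(r/r_ref), then add intensities.
compressor: 82 − 20·log₁₀(42.7/3.6) = 82 − 21.48 = 60.52 dB(A).
chiller: 88 − 20·log₁₀(36.8/3.6) = 88 − 20.19 = 67.81 dB(A).
vacuum pump: 83 − 20·log₁₀(34.6/3.6) = 83 − 19.66 = 63.34 dB(A).
Σ 10^(L/10) = 9.325e+06 → L_total = 10·log₁₀(9.325e+06) = 69.70 dB(A).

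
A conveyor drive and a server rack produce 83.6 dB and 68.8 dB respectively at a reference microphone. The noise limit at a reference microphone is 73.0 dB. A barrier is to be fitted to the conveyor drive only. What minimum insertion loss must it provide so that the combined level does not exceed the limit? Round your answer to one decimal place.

12.7 dB

Everything except the conveyor drive sums to 10^(68.8/10) = 7.586e+06 in linear terms, 68.80 dB.
The limit corresponds to 10^(73.0/10) = 1.995e+07; subtracting the fixed part leaves 1.237e+07 for the conveyor drive, i.e. 70.92 dB.
Required insertion loss = 83.6 − 70.92 = 12.68 dB.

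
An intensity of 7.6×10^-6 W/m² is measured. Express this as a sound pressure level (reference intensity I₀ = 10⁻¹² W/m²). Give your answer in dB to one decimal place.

I/I₀ = 7.6×10^-6/10⁻¹² = 7.6×10^6, and L = 10·log₁₀(I/I₀).
L = 10·(0.8808 + 6) = 68.81 dB.

68.8 dB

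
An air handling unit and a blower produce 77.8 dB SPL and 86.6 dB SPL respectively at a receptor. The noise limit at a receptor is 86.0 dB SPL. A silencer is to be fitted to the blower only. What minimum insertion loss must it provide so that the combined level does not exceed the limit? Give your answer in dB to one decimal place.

Fixed contribution from the other source: Σ 10^(L/10) = 10^(77.8/10) = 6.026e+07 (77.80 dB SPL).
The limit corresponds to 10^(86.0/10) = 3.981e+08; subtracting the fixed part leaves 3.379e+08 for the blower, i.e. 85.29 dB SPL.
Required insertion loss = 86.6 − 85.29 = 1.31 dB.

1.3 dB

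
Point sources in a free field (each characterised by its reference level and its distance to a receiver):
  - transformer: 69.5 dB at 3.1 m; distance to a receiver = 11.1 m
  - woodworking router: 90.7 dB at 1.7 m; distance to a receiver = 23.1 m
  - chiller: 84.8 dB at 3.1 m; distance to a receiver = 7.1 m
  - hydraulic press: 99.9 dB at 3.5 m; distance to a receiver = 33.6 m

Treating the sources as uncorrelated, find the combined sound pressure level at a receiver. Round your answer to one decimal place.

Propagate each source to the receiver with L = L_ref − 20·log₁₀(r/r_ref), then add intensities.
transformer: 69.5 − 20·log₁₀(11.1/3.1) = 69.5 − 11.08 = 58.42 dB.
woodworking router: 90.7 − 20·log₁₀(23.1/1.7) = 90.7 − 22.66 = 68.04 dB.
chiller: 84.8 − 20·log₁₀(7.1/3.1) = 84.8 − 7.20 = 77.60 dB.
hydraulic press: 99.9 − 20·log₁₀(33.6/3.5) = 99.9 − 19.65 = 80.25 dB.
Σ 10^(L/10) = 1.707e+08 → L_total = 10·log₁₀(1.707e+08) = 82.32 dB.

82.3 dB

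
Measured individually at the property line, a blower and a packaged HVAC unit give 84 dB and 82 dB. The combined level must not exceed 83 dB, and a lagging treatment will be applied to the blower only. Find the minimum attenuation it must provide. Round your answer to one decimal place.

7.9 dB

Everything except the blower sums to 10^(82/10) = 1.585e+08 in linear terms, 82.00 dB.
The limit corresponds to 10^(83/10) = 1.995e+08; subtracting the fixed part leaves 4.104e+07 for the blower, i.e. 76.13 dB.
So the blower must be reduced from 84 to 76.13 dB: IL = 7.87 dB.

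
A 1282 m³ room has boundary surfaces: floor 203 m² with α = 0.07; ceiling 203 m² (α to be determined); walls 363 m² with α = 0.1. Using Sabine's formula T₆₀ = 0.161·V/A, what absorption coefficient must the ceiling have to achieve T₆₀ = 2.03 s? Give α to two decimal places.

From T₆₀ = 0.161·V/A, the target T₆₀ = 2.03 s needs A = 0.161·1282/2.03 = 101.68 m².
Absorption from the other surfaces = 203·0.07 + 363·0.1 = 50.51 m², so the ceiling must supply 51.17 m² over 203 m².
α = 51.17/203 = 0.252.

0.25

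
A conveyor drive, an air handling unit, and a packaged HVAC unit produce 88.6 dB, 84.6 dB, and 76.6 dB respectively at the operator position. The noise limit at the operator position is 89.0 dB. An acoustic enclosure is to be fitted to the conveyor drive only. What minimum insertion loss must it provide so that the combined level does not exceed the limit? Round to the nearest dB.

Fixed contribution from the other sources: Σ 10^(L/10) = 10^(84.6/10) + 10^(76.6/10) = 3.341e+08 (85.24 dB).
The limit corresponds to 10^(89.0/10) = 7.943e+08; subtracting the fixed part leaves 4.602e+08 for the conveyor drive, i.e. 86.63 dB.
Required insertion loss = 88.6 − 86.63 = 1.97 dB.

2 dB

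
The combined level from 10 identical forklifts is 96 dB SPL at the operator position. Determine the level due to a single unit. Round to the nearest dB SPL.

86 dB SPL

Dividing the total intensity by 10 lowers the level by 10·log₁₀ 10 = 10.000 dB: L₁ = 96 − 10.000.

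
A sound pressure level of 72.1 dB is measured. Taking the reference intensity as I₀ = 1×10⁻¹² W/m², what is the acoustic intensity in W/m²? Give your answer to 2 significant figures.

L = 10·log₁₀(I/I₀) ⇒ I = I₀·10^(L/10) = 10⁻¹² × 10^7.21.

1.6e-05 W/m²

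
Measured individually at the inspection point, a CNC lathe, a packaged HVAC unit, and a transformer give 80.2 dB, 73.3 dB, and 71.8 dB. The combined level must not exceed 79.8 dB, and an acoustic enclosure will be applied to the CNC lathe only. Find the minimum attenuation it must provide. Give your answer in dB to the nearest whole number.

Fixed contribution from the other sources: Σ 10^(L/10) = 10^(73.3/10) + 10^(71.8/10) = 3.652e+07 (75.62 dB).
To meet 79.8 dB overall, the treated CNC lathe may contribute at most 10^(79.8/10) − 3.652e+07 = 5.898e+07, i.e. 77.71 dB.
Required insertion loss = 80.2 − 77.71 = 2.49 dB.

2 dB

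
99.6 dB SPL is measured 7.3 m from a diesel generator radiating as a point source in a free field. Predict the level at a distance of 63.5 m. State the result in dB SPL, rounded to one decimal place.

Point-source attenuation: ΔL = 20·log₁₀(r₂/r₁) = 20·log₁₀(63.5/7.3) = 18.789 dB.
L₂ = 99.6 − 20·log₁₀(63.5/7.3) = 99.6 − 18.789 = 80.81 dB SPL.

80.8 dB SPL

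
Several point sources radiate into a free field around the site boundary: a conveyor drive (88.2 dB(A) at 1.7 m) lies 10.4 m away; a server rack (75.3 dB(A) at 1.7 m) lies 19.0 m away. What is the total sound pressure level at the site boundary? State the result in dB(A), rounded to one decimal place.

Propagate each source to the receiver with L = L_ref − 20·log₁₀(r/r_ref), then add intensities.
conveyor drive: 88.2 − 20·log₁₀(10.4/1.7) = 88.2 − 15.73 = 72.47 dB(A).
server rack: 75.3 − 20·log₁₀(19.0/1.7) = 75.3 − 20.97 = 54.33 dB(A).
Σ 10^(L/10) = 1.792e+07 → L_total = 10·log₁₀(1.792e+07) = 72.53 dB(A).

72.5 dB(A)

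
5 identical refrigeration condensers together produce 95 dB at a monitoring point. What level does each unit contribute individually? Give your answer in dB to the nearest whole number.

5 equal contributions raise the level by 10·log₁₀ 5 = 6.990 dB, so each unit alone gives 95 − 6.990.

88 dB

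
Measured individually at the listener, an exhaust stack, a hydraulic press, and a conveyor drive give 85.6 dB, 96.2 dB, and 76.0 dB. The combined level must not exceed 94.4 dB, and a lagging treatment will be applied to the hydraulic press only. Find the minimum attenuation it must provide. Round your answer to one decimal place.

2.5 dB

Everything except the hydraulic press sums to 10^(85.6/10) + 10^(76.0/10) = 4.029e+08 in linear terms, 86.05 dB.
The limit corresponds to 10^(94.4/10) = 2.754e+09; subtracting the fixed part leaves 2.351e+09 for the hydraulic press, i.e. 93.71 dB.
Required insertion loss = 96.2 − 93.71 = 2.49 dB.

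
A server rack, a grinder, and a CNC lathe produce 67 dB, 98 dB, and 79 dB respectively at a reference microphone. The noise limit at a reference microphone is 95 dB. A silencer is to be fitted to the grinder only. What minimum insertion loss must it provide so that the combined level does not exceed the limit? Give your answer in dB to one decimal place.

Everything except the grinder sums to 10^(67/10) + 10^(79/10) = 8.444e+07 in linear terms, 79.27 dB.
To meet 95 dB overall, the treated grinder may contribute at most 10^(95/10) − 8.444e+07 = 3.078e+09, i.e. 94.88 dB.
So the grinder must be reduced from 98 to 94.88 dB: IL = 3.12 dB.

3.1 dB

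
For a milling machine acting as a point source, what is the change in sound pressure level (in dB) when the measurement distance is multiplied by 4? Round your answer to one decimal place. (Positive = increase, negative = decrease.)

-12.0 dB

Point-source spreading: ΔL = −20·log₁₀(r₂/r₁).
ΔL = −20·log₁₀(4) = -12.04 dB.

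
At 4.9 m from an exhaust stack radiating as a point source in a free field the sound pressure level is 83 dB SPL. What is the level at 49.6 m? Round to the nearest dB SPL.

For a point source, L₂ = L₁ − 20·log₁₀(r₂/r₁).
L₂ = 83 − 20·log₁₀(49.6/4.9) = 83 − 20.106 = 62.89 dB SPL.

63 dB SPL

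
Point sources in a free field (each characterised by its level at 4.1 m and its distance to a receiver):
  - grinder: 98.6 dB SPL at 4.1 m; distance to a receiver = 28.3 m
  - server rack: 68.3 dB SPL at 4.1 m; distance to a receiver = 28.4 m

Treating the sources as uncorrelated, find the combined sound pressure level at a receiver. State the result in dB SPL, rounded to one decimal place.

81.8 dB SPL

First find each source's level at the receiver (point-source: −20·log₁₀(r/r_ref)), then combine on an intensity basis.
grinder: 98.6 − 20·log₁₀(28.3/4.1) = 98.6 − 16.78 = 81.82 dB SPL.
server rack: 68.3 − 20·log₁₀(28.4/4.1) = 68.3 − 16.81 = 51.49 dB SPL.
Σ 10^(L/10) = 1.522e+08 → L_total = 10·log₁₀(1.522e+08) = 81.82 dB SPL.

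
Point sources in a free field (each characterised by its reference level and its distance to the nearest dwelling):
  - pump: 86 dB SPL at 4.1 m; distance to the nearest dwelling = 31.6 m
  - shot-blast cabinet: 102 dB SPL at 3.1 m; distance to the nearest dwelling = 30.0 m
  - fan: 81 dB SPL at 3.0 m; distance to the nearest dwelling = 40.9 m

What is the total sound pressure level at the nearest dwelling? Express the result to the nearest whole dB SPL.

Apply inverse-square spreading to bring every level to the receiver, then sum 10^(L/10).
pump: 86 − 20·log₁₀(31.6/4.1) = 86 − 17.74 = 68.26 dB SPL.
shot-blast cabinet: 102 − 20·log₁₀(30.0/3.1) = 102 − 19.72 = 82.28 dB SPL.
fan: 81 − 20·log₁₀(40.9/3.0) = 81 − 22.69 = 58.31 dB SPL.
Σ 10^(L/10) = 1.766e+08 → L_total = 10·log₁₀(1.766e+08) = 82.47 dB SPL.

82 dB SPL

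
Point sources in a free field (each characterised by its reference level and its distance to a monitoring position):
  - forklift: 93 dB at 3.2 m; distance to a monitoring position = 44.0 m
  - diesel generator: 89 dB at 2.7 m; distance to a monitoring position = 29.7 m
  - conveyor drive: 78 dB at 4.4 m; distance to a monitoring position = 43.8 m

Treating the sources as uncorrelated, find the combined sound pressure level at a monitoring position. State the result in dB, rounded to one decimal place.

72.5 dB

First find each source's level at the receiver (point-source: −20·log₁₀(r/r_ref)), then combine on an intensity basis.
forklift: 93 − 20·log₁₀(44.0/3.2) = 93 − 22.77 = 70.23 dB.
diesel generator: 89 − 20·log₁₀(29.7/2.7) = 89 − 20.83 = 68.17 dB.
conveyor drive: 78 − 20·log₁₀(43.8/4.4) = 78 − 19.96 = 58.04 dB.
Σ 10^(L/10) = 1.775e+07 → L_total = 10·log₁₀(1.775e+07) = 72.49 dB.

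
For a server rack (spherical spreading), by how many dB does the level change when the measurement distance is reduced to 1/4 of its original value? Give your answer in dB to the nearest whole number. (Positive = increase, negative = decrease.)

A point source loses 6 dB per doubling of distance; generally ΔL = −20·log₁₀(r₂/r₁).
ΔL = −20·log₁₀(0.25) = +12.04 dB.

+12 dB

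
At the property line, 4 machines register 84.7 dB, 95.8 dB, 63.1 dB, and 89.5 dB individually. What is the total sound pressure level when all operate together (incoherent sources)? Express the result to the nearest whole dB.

Incoherent sources combine by intensity addition: L_total = 10·log₁₀(Σ 10^(L_i/10)).
Σ 10^(L/10) = 10^(84.7/10) + 10^(95.8/10) + 10^(63.1/10) + 10^(89.5/10) = 4.990e+09.
L_total = 10·log₁₀(4.990e+09) = 96.98 dB.

97 dB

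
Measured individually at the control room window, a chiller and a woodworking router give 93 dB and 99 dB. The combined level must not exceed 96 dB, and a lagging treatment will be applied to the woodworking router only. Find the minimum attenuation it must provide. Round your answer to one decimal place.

6.0 dB

The untreated sources together contribute 10^(93/10) = 1.995e+09, i.e. 93.00 dB.
To meet 96 dB overall, the treated woodworking router may contribute at most 10^(96/10) − 1.995e+09 = 1.986e+09, i.e. 92.98 dB.
Required insertion loss = 99 − 92.98 = 6.02 dB.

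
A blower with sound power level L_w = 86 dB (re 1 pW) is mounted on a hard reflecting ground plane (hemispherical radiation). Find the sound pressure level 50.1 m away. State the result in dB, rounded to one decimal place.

44.0 dB

Free-field hemispherical radiation: L_p = L_w − 10·log₁₀(2π·r²), r = 50.1 m.
2π·r² = 1.577e+04 m², 10·log₁₀ of that is 41.979 dB.
L_p = 86 − 41.979 = 44.02 dB.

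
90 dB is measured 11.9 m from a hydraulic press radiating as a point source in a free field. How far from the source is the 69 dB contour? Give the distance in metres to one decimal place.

133.5 m

Point-source spreading drops the level by 20·log₁₀(r₂/r₁); inverting, r₂/r₁ = 10^(ΔL/20).
r₂ = 11.9·10^((90−69)/20) = 11.9·10^(21.0/20) = 133.52 m.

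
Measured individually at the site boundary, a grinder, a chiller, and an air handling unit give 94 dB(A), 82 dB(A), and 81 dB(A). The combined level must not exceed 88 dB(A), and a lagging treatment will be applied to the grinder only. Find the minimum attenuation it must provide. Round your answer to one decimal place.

Fixed contribution from the other sources: Σ 10^(L/10) = 10^(82/10) + 10^(81/10) = 2.844e+08 (84.54 dB(A)).
The limit corresponds to 10^(88/10) = 6.310e+08; subtracting the fixed part leaves 3.466e+08 for the grinder, i.e. 85.40 dB(A).
Required insertion loss = 94 − 85.40 = 8.60 dB.

8.6 dB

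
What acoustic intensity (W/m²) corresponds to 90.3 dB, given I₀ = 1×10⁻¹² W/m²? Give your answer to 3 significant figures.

L = 10·log₁₀(I/I₀) ⇒ I = I₀·10^(L/10) = 10⁻¹² × 10^9.03.

0.00107 W/m²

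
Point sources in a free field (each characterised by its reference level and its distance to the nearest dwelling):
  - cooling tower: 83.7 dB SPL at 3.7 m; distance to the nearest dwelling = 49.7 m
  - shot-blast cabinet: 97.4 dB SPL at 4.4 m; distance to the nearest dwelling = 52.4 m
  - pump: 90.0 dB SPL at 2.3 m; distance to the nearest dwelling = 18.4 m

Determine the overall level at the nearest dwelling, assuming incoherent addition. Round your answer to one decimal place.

Apply inverse-square spreading to bring every level to the receiver, then sum 10^(L/10).
cooling tower: 83.7 − 20·log₁₀(49.7/3.7) = 83.7 − 22.56 = 61.14 dB SPL.
shot-blast cabinet: 97.4 − 20·log₁₀(52.4/4.4) = 97.4 − 21.52 = 75.88 dB SPL.
pump: 90.0 − 20·log₁₀(18.4/2.3) = 90.0 − 18.06 = 71.94 dB SPL.
Σ 10^(L/10) = 5.567e+07 → L_total = 10·log₁₀(5.567e+07) = 77.46 dB SPL.

77.5 dB SPL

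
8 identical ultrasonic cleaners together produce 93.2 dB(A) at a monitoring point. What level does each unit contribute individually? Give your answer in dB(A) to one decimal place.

For N identical incoherent sources L_total = L₁ + 10·log₁₀ N, so L₁ = 93.2 − 10·log₁₀(8) = 93.2 − 9.031.

84.2 dB(A)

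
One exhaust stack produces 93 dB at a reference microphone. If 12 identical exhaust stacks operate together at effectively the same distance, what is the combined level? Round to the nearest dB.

L_total = L₁ + 10·log₁₀ N for N identical incoherent sources.
L_total = 93 + 10·log₁₀(12) = 93 + 10.792 = 103.79 dB.

104 dB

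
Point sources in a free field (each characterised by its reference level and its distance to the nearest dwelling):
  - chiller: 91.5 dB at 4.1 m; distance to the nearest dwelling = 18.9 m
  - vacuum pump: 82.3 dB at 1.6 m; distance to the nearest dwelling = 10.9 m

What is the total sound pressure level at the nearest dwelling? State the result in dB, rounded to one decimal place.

78.5 dB

Apply inverse-square spreading to bring every level to the receiver, then sum 10^(L/10).
chiller: 91.5 − 20·log₁₀(18.9/4.1) = 91.5 − 13.27 = 78.23 dB.
vacuum pump: 82.3 − 20·log₁₀(10.9/1.6) = 82.3 − 16.67 = 65.63 dB.
Σ 10^(L/10) = 7.013e+07 → L_total = 10·log₁₀(7.013e+07) = 78.46 dB.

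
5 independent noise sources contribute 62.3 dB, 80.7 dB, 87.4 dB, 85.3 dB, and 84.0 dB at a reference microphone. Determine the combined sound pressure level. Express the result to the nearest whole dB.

91 dB

Incoherent sources combine by intensity addition: L_total = 10·log₁₀(Σ 10^(L_i/10)).
Σ 10^(L/10) = 10^(62.3/10) + 10^(80.7/10) + 10^(87.4/10) + 10^(85.3/10) + 10^(84.0/10) = 1.259e+09.
L_total = 10·log₁₀(1.259e+09) = 91.00 dB.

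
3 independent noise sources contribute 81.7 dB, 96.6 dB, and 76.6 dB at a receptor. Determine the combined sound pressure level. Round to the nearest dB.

For uncorrelated sources the intensities add, so convert each level to linear form, sum, and take 10·log₁₀ of the total.
Σ 10^(L/10) = 10^(81.7/10) + 10^(96.6/10) + 10^(76.6/10) = 4.765e+09.
L_total = 10·log₁₀(4.765e+09) = 96.78 dB.

97 dB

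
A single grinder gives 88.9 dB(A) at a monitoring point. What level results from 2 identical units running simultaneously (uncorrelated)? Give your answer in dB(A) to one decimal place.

91.9 dB(A)

With 2 equal, uncorrelated contributions the intensity is 2× that of one unit, giving a rise of 10·log₁₀ 2.
L_total = 88.9 + 10·log₁₀(2) = 88.9 + 3.010 = 91.91 dB(A).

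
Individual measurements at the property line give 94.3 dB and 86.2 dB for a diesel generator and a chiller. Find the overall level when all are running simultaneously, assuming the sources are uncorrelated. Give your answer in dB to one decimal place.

94.9 dB

For uncorrelated sources the intensities add, so convert each level to linear form, sum, and take 10·log₁₀ of the total.
Σ 10^(L/10) = 10^(94.3/10) + 10^(86.2/10) = 3.108e+09.
L_total = 10·log₁₀(3.108e+09) = 94.93 dB.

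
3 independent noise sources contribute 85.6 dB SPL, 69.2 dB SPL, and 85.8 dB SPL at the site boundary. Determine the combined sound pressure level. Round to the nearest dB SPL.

For uncorrelated sources the intensities add, so convert each level to linear form, sum, and take 10·log₁₀ of the total.
Σ 10^(L/10) = 10^(85.6/10) + 10^(69.2/10) + 10^(85.8/10) = 7.516e+08.
L_total = 10·log₁₀(7.516e+08) = 88.76 dB SPL.

89 dB SPL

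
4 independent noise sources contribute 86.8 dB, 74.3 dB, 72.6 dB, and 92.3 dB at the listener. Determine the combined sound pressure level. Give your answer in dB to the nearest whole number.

93 dB

Incoherent sources combine by intensity addition: L_total = 10·log₁₀(Σ 10^(L_i/10)).
Σ 10^(L/10) = 10^(86.8/10) + 10^(74.3/10) + 10^(72.6/10) + 10^(92.3/10) = 2.222e+09.
L_total = 10·log₁₀(2.222e+09) = 93.47 dB.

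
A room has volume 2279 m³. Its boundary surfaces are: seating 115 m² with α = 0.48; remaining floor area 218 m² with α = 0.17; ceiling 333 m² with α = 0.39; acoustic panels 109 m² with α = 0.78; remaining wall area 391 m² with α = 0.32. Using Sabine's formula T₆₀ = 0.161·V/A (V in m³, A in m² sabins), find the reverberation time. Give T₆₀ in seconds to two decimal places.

Summing Sᵢαᵢ: 115·0.48 + 218·0.17 + 333·0.39 + 109·0.78 + 391·0.32 = 432.27 m².
T₆₀ = 0.161 × 2279 / 432.27 = 0.849 s.

0.85 s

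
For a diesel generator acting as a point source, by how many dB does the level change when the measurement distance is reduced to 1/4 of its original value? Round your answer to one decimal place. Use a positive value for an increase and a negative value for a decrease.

+12.0 dB

A point source loses 6 dB per doubling of distance; generally ΔL = −20·log₁₀(r₂/r₁).
ΔL = −20·log₁₀(0.25) = +12.04 dB.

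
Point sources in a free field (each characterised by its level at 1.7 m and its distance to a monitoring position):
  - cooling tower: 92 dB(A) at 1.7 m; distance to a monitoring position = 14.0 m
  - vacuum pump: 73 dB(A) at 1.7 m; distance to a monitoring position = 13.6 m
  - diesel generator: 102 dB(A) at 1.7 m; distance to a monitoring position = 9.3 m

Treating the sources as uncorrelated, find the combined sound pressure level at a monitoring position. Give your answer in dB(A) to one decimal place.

87.4 dB(A)

Apply inverse-square spreading to bring every level to the receiver, then sum 10^(L/10).
cooling tower: 92 − 20·log₁₀(14.0/1.7) = 92 − 18.31 = 73.69 dB(A).
vacuum pump: 73 − 20·log₁₀(13.6/1.7) = 73 − 18.06 = 54.94 dB(A).
diesel generator: 102 − 20·log₁₀(9.3/1.7) = 102 − 14.76 = 87.24 dB(A).
Σ 10^(L/10) = 5.533e+08 → L_total = 10·log₁₀(5.533e+08) = 87.43 dB(A).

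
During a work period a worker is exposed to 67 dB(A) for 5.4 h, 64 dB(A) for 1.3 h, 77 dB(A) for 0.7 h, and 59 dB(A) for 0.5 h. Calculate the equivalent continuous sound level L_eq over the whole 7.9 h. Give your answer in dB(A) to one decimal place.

69.2 dB(A)

Weight each interval's intensity by its duration and average over T = 7.9 h:
Σ tᵢ·10^(Lᵢ/10) = 5.4·10^(67/10) + 1.3·10^(64/10) + 0.7·10^(77/10) + 0.5·10^(59/10) = 6.581e+07.
L_eq = 10·log₁₀(6.581e+07/7.9) = 69.21 dB(A).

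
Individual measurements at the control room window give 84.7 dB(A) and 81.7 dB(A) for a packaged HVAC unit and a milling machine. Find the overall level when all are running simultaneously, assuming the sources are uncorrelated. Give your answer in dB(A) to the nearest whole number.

86 dB(A)

Incoherent sources combine by intensity addition: L_total = 10·log₁₀(Σ 10^(L_i/10)).
Σ 10^(L/10) = 10^(84.7/10) + 10^(81.7/10) = 4.430e+08.
L_total = 10·log₁₀(4.430e+08) = 86.46 dB(A).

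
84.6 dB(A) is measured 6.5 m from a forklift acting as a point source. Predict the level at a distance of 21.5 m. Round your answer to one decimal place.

Point-source attenuation: ΔL = 20·log₁₀(r₂/r₁) = 20·log₁₀(21.5/6.5) = 10.391 dB.
L₂ = 84.6 − 20·log₁₀(21.5/6.5) = 84.6 − 10.391 = 74.21 dB(A).

74.2 dB(A)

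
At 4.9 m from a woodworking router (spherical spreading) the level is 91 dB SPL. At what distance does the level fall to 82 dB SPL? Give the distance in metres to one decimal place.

The 9.0 dB drop corresponds to a distance ratio of 10^(9.0/20) for a point source.
r₂ = 4.9·10^((91−82)/20) = 4.9·10^(9.0/20) = 13.81 m.

13.8 m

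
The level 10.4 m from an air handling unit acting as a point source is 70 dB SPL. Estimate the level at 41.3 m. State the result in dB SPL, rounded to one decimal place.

58.0 dB SPL

Spherical spreading from a point source gives a 20·log₁₀(r₂/r₁) drop.
L₂ = 70 − 20·log₁₀(41.3/10.4) = 70 − 11.978 = 58.02 dB SPL.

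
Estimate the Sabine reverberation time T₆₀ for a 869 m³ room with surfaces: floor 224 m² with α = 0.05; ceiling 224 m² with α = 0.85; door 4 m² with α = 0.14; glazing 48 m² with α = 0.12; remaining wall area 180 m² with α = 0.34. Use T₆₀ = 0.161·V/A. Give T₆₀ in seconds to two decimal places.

A = Σ Sᵢαᵢ = 224·0.05 + 224·0.85 + 4·0.14 + 48·0.12 + 180·0.34 = 269.12 m².
T₆₀ = 0.161 × 869 / 269.12 = 0.520 s.

0.52 s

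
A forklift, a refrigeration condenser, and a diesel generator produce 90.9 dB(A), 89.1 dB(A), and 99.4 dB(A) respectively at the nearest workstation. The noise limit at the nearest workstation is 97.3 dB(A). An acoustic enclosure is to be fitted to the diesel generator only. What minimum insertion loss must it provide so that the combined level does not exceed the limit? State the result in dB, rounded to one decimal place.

4.2 dB

Fixed contribution from the other sources: Σ 10^(L/10) = 10^(90.9/10) + 10^(89.1/10) = 2.043e+09 (93.10 dB(A)).
To meet 97.3 dB(A) overall, the treated diesel generator may contribute at most 10^(97.3/10) − 2.043e+09 = 3.327e+09, i.e. 95.22 dB(A).
So the diesel generator must be reduced from 99.4 to 95.22 dB(A): IL = 4.18 dB.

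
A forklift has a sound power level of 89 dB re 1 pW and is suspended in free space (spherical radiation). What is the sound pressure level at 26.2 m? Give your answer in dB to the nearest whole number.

50 dB

The power spreads over a sphere of area 4π·r², so L_p = L_w − 10·log₁₀(4π·r²).
4π·r² = 8626 m², 10·log₁₀ of that is 39.358 dB.
L_p = 89 − 39.358 = 49.64 dB.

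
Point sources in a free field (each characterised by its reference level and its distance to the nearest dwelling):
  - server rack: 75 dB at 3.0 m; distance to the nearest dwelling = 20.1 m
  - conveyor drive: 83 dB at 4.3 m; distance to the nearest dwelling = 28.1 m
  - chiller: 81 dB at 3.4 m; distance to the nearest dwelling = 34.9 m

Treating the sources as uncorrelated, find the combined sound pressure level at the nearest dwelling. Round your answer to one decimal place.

First find each source's level at the receiver (point-source: −20·log₁₀(r/r_ref)), then combine on an intensity basis.
server rack: 75 − 20·log₁₀(20.1/3.0) = 75 − 16.52 = 58.48 dB.
conveyor drive: 83 − 20·log₁₀(28.1/4.3) = 83 − 16.30 = 66.70 dB.
chiller: 81 − 20·log₁₀(34.9/3.4) = 81 − 20.23 = 60.77 dB.
Σ 10^(L/10) = 6.572e+06 → L_total = 10·log₁₀(6.572e+06) = 68.18 dB.

68.2 dB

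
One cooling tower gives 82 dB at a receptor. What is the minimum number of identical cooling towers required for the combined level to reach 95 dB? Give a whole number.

20

N identical sources give L₁ + 10·log₁₀ N, so require 10·log₁₀ N ≥ 95 − 82 = 13.0 dB.
N ≥ 10^(13.0/10) = 19.953, so N = 20.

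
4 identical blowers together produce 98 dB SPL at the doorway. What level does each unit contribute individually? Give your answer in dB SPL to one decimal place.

For N identical incoherent sources L_total = L₁ + 10·log₁₀ N, so L₁ = 98 − 10·log₁₀(4) = 98 − 6.021.

92.0 dB SPL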